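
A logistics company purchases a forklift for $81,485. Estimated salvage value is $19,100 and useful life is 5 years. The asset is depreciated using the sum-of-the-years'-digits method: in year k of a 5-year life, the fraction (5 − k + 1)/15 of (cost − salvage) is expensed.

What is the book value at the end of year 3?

Depreciable base = $81,485 − $19,100 = $62,385.
Sum of the years' digits = 5+4+3+2+1 = 15.
Year 1: $62,385 × 5/15 = $20,795. Book value $60,690.
Year 2: $62,385 × 4/15 = $16,636. Book value $44,054.
Year 3: $62,385 × 3/15 = $12,477. Book value $31,577.

$31,577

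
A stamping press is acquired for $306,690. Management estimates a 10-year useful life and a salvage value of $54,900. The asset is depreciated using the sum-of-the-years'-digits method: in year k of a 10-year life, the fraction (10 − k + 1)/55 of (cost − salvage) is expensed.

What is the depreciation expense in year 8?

Depreciable base = $306,690 − $54,900 = $251,790.
Sum of the years' digits = 10+9+8+7+6+5+4+3+2+1 = 55.
Year 1: $251,790 × 10/55 = $45,780. Book value $260,910.
Year 2: $251,790 × 9/55 = $41,202. Book value $219,708.
Year 3: $251,790 × 8/55 = $36,624. Book value $183,084.
Year 4: $251,790 × 7/55 = $32,046. Book value $151,038.
Year 5: $251,790 × 6/55 = $27,468. Book value $123,570.
Year 6: $251,790 × 5/55 = $22,890. Book value $100,680.
Year 7: $251,790 × 4/55 = $18,312. Book value $82,368.
Year 8: $251,790 × 3/55 = $13,734. Book value $68,634.

$13,734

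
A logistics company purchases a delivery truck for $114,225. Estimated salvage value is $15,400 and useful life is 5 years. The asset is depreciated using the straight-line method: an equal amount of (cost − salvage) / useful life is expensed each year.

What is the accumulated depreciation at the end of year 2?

$39,530

Depreciable base = $114,225 − $15,400 = $98,825.
Annual expense = $98,825 / 5 = $19,765.
End of year 1: book value $94,460.
End of year 2: book value $74,695.
Accumulated through year 2 = $114,225 − $74,695 = $39,530.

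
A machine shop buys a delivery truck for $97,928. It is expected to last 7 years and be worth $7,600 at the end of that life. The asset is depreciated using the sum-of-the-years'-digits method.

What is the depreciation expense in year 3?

Depreciable base = $97,928 − $7,600 = $90,328.
Sum of the years' digits = 7+6+5+4+3+2+1 = 28.
Year 1: $90,328 × 7/28 = $22,582. Book value $75,346.
Year 2: $90,328 × 6/28 = $19,356. Book value $55,990.
Year 3: $90,328 × 5/28 = $16,130. Book value $39,860.

$16,130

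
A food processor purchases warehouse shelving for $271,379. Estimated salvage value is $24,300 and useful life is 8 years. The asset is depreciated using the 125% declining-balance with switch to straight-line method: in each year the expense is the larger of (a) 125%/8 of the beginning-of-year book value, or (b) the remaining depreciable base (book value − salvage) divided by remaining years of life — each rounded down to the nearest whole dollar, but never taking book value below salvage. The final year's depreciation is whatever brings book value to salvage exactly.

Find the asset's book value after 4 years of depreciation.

Depreciable base = $271,379 − $24,300 = $247,079.
Year 1: DB = ⌊$271,379 × 125%/8⌋ = $42,402; SL = ⌊$247,079/8⌋ = $30,884 → take DB $42,402. Book value $228,977.
Year 2: DB = ⌊$228,977 × 125%/8⌋ = $35,777; SL = ⌊$204,677/7⌋ = $29,239 → take DB $35,777. Book value $193,200.
Year 3: DB = ⌊$193,200 × 125%/8⌋ = $30,187; SL = ⌊$168,900/6⌋ = $28,150 → take DB $30,187. Book value $163,013.
Year 4: DB = ⌊$163,013 × 125%/8⌋ = $25,470; SL = ⌊$138,713/5⌋ = $27,742 → take SL $27,742. Book value $135,271.

$135,271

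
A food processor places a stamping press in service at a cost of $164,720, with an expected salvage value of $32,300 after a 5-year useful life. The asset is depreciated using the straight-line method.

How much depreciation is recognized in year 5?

Depreciable base = $164,720 − $32,300 = $132,420.
Annual expense = $132,420 / 5 = $26,484.

$26,484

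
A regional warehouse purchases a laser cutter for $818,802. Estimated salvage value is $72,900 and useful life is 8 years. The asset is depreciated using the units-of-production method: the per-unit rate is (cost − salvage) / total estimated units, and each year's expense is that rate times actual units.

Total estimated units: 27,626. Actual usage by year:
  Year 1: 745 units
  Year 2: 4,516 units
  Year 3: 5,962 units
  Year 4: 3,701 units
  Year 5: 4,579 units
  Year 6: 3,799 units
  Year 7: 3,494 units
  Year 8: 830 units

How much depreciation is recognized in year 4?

$99,927

Depreciable base = $818,802 − $72,900 = $745,902.
Rate = $745,902 / 27,626 units = $27 per unit.
Year 1: 745 × $27 = $20,115. Book value $798,687.
Year 2: 4,516 × $27 = $121,932. Book value $676,755.
Year 3: 5,962 × $27 = $160,974. Book value $515,781.
Year 4: 3,701 × $27 = $99,927. Book value $415,854.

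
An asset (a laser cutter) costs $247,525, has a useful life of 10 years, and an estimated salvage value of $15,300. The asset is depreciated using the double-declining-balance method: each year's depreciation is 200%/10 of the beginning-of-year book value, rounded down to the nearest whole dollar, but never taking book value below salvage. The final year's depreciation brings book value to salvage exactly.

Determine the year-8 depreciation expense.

Depreciable base = $247,525 − $15,300 = $232,225.
Year 1: ⌊$247,525 × 200%/10⌋ = $49,505. Book value $198,020.
Year 2: ⌊$198,020 × 200%/10⌋ = $39,604. Book value $158,416.
Year 3: ⌊$158,416 × 200%/10⌋ = $31,683. Book value $126,733.
Year 4: ⌊$126,733 × 200%/10⌋ = $25,346. Book value $101,387.
Year 5: ⌊$101,387 × 200%/10⌋ = $20,277. Book value $81,110.
Year 6: ⌊$81,110 × 200%/10⌋ = $16,222. Book value $64,888.
Year 7: ⌊$64,888 × 200%/10⌋ = $12,977. Book value $51,911.
Year 8: ⌊$51,911 × 200%/10⌋ = $10,382. Book value $41,529.

$10,382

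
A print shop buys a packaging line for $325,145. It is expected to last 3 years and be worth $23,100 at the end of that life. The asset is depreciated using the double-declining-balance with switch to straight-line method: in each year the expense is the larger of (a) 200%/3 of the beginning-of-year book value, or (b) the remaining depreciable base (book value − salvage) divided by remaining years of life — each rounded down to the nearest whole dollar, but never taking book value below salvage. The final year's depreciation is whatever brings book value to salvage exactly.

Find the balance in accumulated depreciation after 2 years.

$289,017

Depreciable base = $325,145 − $23,100 = $302,045.
Year 1: DB = ⌊$325,145 × 200%/3⌋ = $216,763; SL = ⌊$302,045/3⌋ = $100,681 → take DB $216,763. Book value $108,382.
Year 2: DB = ⌊$108,382 × 200%/3⌋ = $72,254; SL = ⌊$85,282/2⌋ = $42,641 → take DB $72,254. Book value $36,128.
Accumulated through year 2 = $325,145 − $36,128 = $289,017.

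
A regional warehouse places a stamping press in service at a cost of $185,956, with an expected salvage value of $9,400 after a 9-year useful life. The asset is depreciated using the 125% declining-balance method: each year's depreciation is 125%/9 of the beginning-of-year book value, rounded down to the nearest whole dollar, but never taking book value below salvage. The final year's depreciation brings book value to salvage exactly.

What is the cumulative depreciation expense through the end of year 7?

$120,667

Depreciable base = $185,956 − $9,400 = $176,556.
Year 1: ⌊$185,956 × 125%/9⌋ = $25,827. Book value $160,129.
Year 2: ⌊$160,129 × 125%/9⌋ = $22,240. Book value $137,889.
Year 3: ⌊$137,889 × 125%/9⌋ = $19,151. Book value $118,738.
Year 4: ⌊$118,738 × 125%/9⌋ = $16,491. Book value $102,247.
Year 5: ⌊$102,247 × 125%/9⌋ = $14,200. Book value $88,047.
Year 6: ⌊$88,047 × 125%/9⌋ = $12,228. Book value $75,819.
Year 7: ⌊$75,819 × 125%/9⌋ = $10,530. Book value $65,289.
Accumulated through year 7 = $185,956 − $65,289 = $120,667.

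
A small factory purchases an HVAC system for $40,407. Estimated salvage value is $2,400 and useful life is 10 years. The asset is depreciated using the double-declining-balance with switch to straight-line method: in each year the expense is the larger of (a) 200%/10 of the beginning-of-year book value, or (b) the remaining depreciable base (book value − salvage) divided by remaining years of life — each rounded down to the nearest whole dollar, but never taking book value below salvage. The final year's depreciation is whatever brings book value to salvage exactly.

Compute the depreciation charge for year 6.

$2,648

Depreciable base = $40,407 − $2,400 = $38,007.
Year 1: DB = ⌊$40,407 × 200%/10⌋ = $8,081; SL = ⌊$38,007/10⌋ = $3,800 → take DB $8,081. Book value $32,326.
Year 2: DB = ⌊$32,326 × 200%/10⌋ = $6,465; SL = ⌊$29,926/9⌋ = $3,325 → take DB $6,465. Book value $25,861.
Year 3: DB = ⌊$25,861 × 200%/10⌋ = $5,172; SL = ⌊$23,461/8⌋ = $2,932 → take DB $5,172. Book value $20,689.
Year 4: DB = ⌊$20,689 × 200%/10⌋ = $4,137; SL = ⌊$18,289/7⌋ = $2,612 → take DB $4,137. Book value $16,552.
Year 5: DB = ⌊$16,552 × 200%/10⌋ = $3,310; SL = ⌊$14,152/6⌋ = $2,358 → take DB $3,310. Book value $13,242.
Year 6: DB = ⌊$13,242 × 200%/10⌋ = $2,648; SL = ⌊$10,842/5⌋ = $2,168 → take DB $2,648. Book value $10,594.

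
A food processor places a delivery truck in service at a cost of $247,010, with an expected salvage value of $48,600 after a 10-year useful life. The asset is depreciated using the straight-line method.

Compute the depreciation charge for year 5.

$19,841

Depreciable base = $247,010 − $48,600 = $198,410.
Annual expense = $198,410 / 10 = $19,841.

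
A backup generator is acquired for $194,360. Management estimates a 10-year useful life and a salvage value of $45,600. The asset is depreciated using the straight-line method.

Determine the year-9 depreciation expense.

Depreciable base = $194,360 − $45,600 = $148,760.
Annual expense = $148,760 / 10 = $14,876.

$14,876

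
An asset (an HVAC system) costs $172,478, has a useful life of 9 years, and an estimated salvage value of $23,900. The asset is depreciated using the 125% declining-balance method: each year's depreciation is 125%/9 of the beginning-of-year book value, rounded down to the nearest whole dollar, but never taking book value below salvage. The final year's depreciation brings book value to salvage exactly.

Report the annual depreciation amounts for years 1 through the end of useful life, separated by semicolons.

Depreciable base = $172,478 − $23,900 = $148,578.
Year 1: ⌊$172,478 × 125%/9⌋ = $23,955. Book value $148,523.
Year 2: ⌊$148,523 × 125%/9⌋ = $20,628. Book value $127,895.
Year 3: ⌊$127,895 × 125%/9⌋ = $17,763. Book value $110,132.
Year 4: ⌊$110,132 × 125%/9⌋ = $15,296. Book value $94,836.
Year 5: ⌊$94,836 × 125%/9⌋ = $13,171. Book value $81,665.
Year 6: ⌊$81,665 × 125%/9⌋ = $11,342. Book value $70,323.
Year 7: ⌊$70,323 × 125%/9⌋ = $9,767. Book value $60,556.
Year 8: ⌊$60,556 × 125%/9⌋ = $8,410. Book value $52,146.
Year 9 (final): $52,146 − $23,900 = $28,246. Book value $23,900.

$23,955; $20,628; $17,763; $15,296; $13,171; $11,342; $9,767; $8,410; $28,246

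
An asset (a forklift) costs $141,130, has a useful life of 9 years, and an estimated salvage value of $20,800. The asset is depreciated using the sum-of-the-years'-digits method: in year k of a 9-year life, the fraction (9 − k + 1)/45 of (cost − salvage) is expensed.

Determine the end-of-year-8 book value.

Depreciable base = $141,130 − $20,800 = $120,330.
Sum of the years' digits = 9+8+7+6+5+4+3+2+1 = 45.
Year 1: $120,330 × 9/45 = $24,066. Book value $117,064.
Year 2: $120,330 × 8/45 = $21,392. Book value $95,672.
Year 3: $120,330 × 7/45 = $18,718. Book value $76,954.
Year 4: $120,330 × 6/45 = $16,044. Book value $60,910.
Year 5: $120,330 × 5/45 = $13,370. Book value $47,540.
Year 6: $120,330 × 4/45 = $10,696. Book value $36,844.
Year 7: $120,330 × 3/45 = $8,022. Book value $28,822.
Year 8: $120,330 × 2/45 = $5,348. Book value $23,474.

$23,474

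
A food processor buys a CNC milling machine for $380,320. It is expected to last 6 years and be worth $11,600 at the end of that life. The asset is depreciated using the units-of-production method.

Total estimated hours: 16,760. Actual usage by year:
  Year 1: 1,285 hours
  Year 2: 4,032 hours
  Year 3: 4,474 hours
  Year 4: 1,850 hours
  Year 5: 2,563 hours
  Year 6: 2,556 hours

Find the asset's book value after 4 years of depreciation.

$124,218

Depreciable base = $380,320 − $11,600 = $368,720.
Rate = $368,720 / 16,760 hours = $22 per hour.
Year 1: 1,285 × $22 = $28,270. Book value $352,050.
Year 2: 4,032 × $22 = $88,704. Book value $263,346.
Year 3: 4,474 × $22 = $98,428. Book value $164,918.
Year 4: 1,850 × $22 = $40,700. Book value $124,218.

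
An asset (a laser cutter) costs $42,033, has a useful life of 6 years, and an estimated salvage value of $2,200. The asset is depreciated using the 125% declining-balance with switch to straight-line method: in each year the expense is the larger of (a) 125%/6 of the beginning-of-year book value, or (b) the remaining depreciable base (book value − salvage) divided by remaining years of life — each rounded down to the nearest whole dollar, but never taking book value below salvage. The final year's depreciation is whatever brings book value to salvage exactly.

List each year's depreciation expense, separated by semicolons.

$8,756; $6,932; $6,036; $6,036; $6,036; $6,037

Depreciable base = $42,033 − $2,200 = $39,833.
Year 1: DB = ⌊$42,033 × 125%/6⌋ = $8,756; SL = ⌊$39,833/6⌋ = $6,638 → take DB $8,756. Book value $33,277.
Year 2: DB = ⌊$33,277 × 125%/6⌋ = $6,932; SL = ⌊$31,077/5⌋ = $6,215 → take DB $6,932. Book value $26,345.
Year 3: DB = ⌊$26,345 × 125%/6⌋ = $5,488; SL = ⌊$24,145/4⌋ = $6,036 → take SL $6,036. Book value $20,309.
Year 4: DB = ⌊$20,309 × 125%/6⌋ = $4,231; SL = ⌊$18,109/3⌋ = $6,036 → take SL $6,036. Book value $14,273.
Year 5: DB = ⌊$14,273 × 125%/6⌋ = $2,973; SL = ⌊$12,073/2⌋ = $6,036 → take SL $6,036. Book value $8,237.
Year 6 (final): $8,237 − $2,200 = $6,037. Book value $2,200.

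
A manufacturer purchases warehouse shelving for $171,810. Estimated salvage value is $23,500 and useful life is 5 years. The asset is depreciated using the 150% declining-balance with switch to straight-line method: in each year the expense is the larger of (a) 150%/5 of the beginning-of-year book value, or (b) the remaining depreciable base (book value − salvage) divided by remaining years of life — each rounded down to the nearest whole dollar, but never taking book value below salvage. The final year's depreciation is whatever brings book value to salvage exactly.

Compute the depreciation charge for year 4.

$17,715

Depreciable base = $171,810 − $23,500 = $148,310.
Year 1: DB = ⌊$171,810 × 150%/5⌋ = $51,543; SL = ⌊$148,310/5⌋ = $29,662 → take DB $51,543. Book value $120,267.
Year 2: DB = ⌊$120,267 × 150%/5⌋ = $36,080; SL = ⌊$96,767/4⌋ = $24,191 → take DB $36,080. Book value $84,187.
Year 3: DB = ⌊$84,187 × 150%/5⌋ = $25,256; SL = ⌊$60,687/3⌋ = $20,229 → take DB $25,256. Book value $58,931.
Year 4: DB = ⌊$58,931 × 150%/5⌋ = $17,679; SL = ⌊$35,431/2⌋ = $17,715 → take SL $17,715. Book value $41,216.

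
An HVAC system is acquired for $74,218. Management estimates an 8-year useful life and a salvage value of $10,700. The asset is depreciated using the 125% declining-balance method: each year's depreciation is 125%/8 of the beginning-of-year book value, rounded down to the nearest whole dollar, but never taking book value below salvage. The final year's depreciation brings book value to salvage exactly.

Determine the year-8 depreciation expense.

$11,897

Depreciable base = $74,218 − $10,700 = $63,518.
Year 1: ⌊$74,218 × 125%/8⌋ = $11,596. Book value $62,622.
Year 2: ⌊$62,622 × 125%/8⌋ = $9,784. Book value $52,838.
Year 3: ⌊$52,838 × 125%/8⌋ = $8,255. Book value $44,583.
Year 4: ⌊$44,583 × 125%/8⌋ = $6,966. Book value $37,617.
Year 5: ⌊$37,617 × 125%/8⌋ = $5,877. Book value $31,740.
Year 6: ⌊$31,740 × 125%/8⌋ = $4,959. Book value $26,781.
Year 7: ⌊$26,781 × 125%/8⌋ = $4,184. Book value $22,597.
Year 8 (final): $22,597 − $10,700 = $11,897. Book value $10,700.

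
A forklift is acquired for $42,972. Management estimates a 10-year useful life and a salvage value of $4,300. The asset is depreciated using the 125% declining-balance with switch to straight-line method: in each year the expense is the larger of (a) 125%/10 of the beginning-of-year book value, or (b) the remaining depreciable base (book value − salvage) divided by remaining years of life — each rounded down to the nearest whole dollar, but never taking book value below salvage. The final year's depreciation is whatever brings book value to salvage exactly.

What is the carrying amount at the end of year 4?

$25,191

Depreciable base = $42,972 − $4,300 = $38,672.
Year 1: DB = ⌊$42,972 × 125%/10⌋ = $5,371; SL = ⌊$38,672/10⌋ = $3,867 → take DB $5,371. Book value $37,601.
Year 2: DB = ⌊$37,601 × 125%/10⌋ = $4,700; SL = ⌊$33,301/9⌋ = $3,700 → take DB $4,700. Book value $32,901.
Year 3: DB = ⌊$32,901 × 125%/10⌋ = $4,112; SL = ⌊$28,601/8⌋ = $3,575 → take DB $4,112. Book value $28,789.
Year 4: DB = ⌊$28,789 × 125%/10⌋ = $3,598; SL = ⌊$24,489/7⌋ = $3,498 → take DB $3,598. Book value $25,191.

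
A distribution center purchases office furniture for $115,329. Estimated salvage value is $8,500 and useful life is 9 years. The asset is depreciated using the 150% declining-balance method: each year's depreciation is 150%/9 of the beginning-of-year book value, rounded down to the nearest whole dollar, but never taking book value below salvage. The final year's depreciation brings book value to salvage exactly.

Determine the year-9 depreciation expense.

Depreciable base = $115,329 − $8,500 = $106,829.
Year 1: ⌊$115,329 × 150%/9⌋ = $19,221. Book value $96,108.
Year 2: ⌊$96,108 × 150%/9⌋ = $16,018. Book value $80,090.
Year 3: ⌊$80,090 × 150%/9⌋ = $13,348. Book value $66,742.
Year 4: ⌊$66,742 × 150%/9⌋ = $11,123. Book value $55,619.
Year 5: ⌊$55,619 × 150%/9⌋ = $9,269. Book value $46,350.
Year 6: ⌊$46,350 × 150%/9⌋ = $7,725. Book value $38,625.
Year 7: ⌊$38,625 × 150%/9⌋ = $6,437. Book value $32,188.
Year 8: ⌊$32,188 × 150%/9⌋ = $5,364. Book value $26,824.
Year 9 (final): $26,824 − $8,500 = $18,324. Book value $8,500.

$18,324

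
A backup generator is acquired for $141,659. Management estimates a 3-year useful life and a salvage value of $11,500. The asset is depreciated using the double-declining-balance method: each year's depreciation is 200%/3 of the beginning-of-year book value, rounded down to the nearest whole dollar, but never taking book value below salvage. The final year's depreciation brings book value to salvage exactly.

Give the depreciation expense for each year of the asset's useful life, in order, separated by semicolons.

$94,439; $31,480; $4,240

Depreciable base = $141,659 − $11,500 = $130,159.
Year 1: ⌊$141,659 × 200%/3⌋ = $94,439. Book value $47,220.
Year 2: ⌊$47,220 × 200%/3⌋ = $31,480. Book value $15,740.
Year 3 (final): $15,740 − $11,500 = $4,240. Book value $11,500.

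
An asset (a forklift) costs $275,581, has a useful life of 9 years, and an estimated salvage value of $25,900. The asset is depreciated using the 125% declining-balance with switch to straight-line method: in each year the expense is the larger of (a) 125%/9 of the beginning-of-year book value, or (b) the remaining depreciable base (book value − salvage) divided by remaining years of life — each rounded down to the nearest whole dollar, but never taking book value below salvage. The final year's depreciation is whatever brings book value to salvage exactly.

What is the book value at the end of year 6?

$100,933

Depreciable base = $275,581 − $25,900 = $249,681.
Year 1: DB = ⌊$275,581 × 125%/9⌋ = $38,275; SL = ⌊$249,681/9⌋ = $27,742 → take DB $38,275. Book value $237,306.
Year 2: DB = ⌊$237,306 × 125%/9⌋ = $32,959; SL = ⌊$211,406/8⌋ = $26,425 → take DB $32,959. Book value $204,347.
Year 3: DB = ⌊$204,347 × 125%/9⌋ = $28,381; SL = ⌊$178,447/7⌋ = $25,492 → take DB $28,381. Book value $175,966.
Year 4: DB = ⌊$175,966 × 125%/9⌋ = $24,439; SL = ⌊$150,066/6⌋ = $25,011 → take SL $25,011. Book value $150,955.
Year 5: DB = ⌊$150,955 × 125%/9⌋ = $20,965; SL = ⌊$125,055/5⌋ = $25,011 → take SL $25,011. Book value $125,944.
Year 6: DB = ⌊$125,944 × 125%/9⌋ = $17,492; SL = ⌊$100,044/4⌋ = $25,011 → take SL $25,011. Book value $100,933.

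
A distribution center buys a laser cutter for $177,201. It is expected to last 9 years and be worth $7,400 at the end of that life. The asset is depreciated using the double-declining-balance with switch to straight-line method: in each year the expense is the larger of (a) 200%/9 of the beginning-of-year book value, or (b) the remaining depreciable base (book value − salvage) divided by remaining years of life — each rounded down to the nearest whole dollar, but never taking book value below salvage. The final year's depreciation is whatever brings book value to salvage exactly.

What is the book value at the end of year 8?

Depreciable base = $177,201 − $7,400 = $169,801.
Year 1: DB = ⌊$177,201 × 200%/9⌋ = $39,378; SL = ⌊$169,801/9⌋ = $18,866 → take DB $39,378. Book value $137,823.
Year 2: DB = ⌊$137,823 × 200%/9⌋ = $30,627; SL = ⌊$130,423/8⌋ = $16,302 → take DB $30,627. Book value $107,196.
Year 3: DB = ⌊$107,196 × 200%/9⌋ = $23,821; SL = ⌊$99,796/7⌋ = $14,256 → take DB $23,821. Book value $83,375.
Year 4: DB = ⌊$83,375 × 200%/9⌋ = $18,527; SL = ⌊$75,975/6⌋ = $12,662 → take DB $18,527. Book value $64,848.
Year 5: DB = ⌊$64,848 × 200%/9⌋ = $14,410; SL = ⌊$57,448/5⌋ = $11,489 → take DB $14,410. Book value $50,438.
Year 6: DB = ⌊$50,438 × 200%/9⌋ = $11,208; SL = ⌊$43,038/4⌋ = $10,759 → take DB $11,208. Book value $39,230.
Year 7: DB = ⌊$39,230 × 200%/9⌋ = $8,717; SL = ⌊$31,830/3⌋ = $10,610 → take SL $10,610. Book value $28,620.
Year 8: DB = ⌊$28,620 × 200%/9⌋ = $6,360; SL = ⌊$21,220/2⌋ = $10,610 → take SL $10,610. Book value $18,010.

$18,010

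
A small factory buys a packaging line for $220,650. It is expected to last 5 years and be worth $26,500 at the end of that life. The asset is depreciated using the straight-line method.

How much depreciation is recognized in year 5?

Depreciable base = $220,650 − $26,500 = $194,150.
Annual expense = $194,150 / 5 = $38,830.

$38,830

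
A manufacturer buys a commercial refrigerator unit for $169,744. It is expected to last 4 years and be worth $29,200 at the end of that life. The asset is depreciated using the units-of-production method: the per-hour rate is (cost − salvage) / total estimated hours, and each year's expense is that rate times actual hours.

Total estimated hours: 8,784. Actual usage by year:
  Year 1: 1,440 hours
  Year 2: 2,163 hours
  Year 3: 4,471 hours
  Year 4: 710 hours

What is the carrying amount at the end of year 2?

$112,096

Depreciable base = $169,744 − $29,200 = $140,544.
Rate = $140,544 / 8,784 hours = $16 per hour.
Year 1: 1,440 × $16 = $23,040. Book value $146,704.
Year 2: 2,163 × $16 = $34,608. Book value $112,096.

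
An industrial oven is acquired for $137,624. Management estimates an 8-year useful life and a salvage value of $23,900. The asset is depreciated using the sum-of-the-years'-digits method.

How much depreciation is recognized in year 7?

$6,318

Depreciable base = $137,624 − $23,900 = $113,724.
Sum of the years' digits = 8+7+6+5+4+3+2+1 = 36.
Year 1: $113,724 × 8/36 = $25,272. Book value $112,352.
Year 2: $113,724 × 7/36 = $22,113. Book value $90,239.
Year 3: $113,724 × 6/36 = $18,954. Book value $71,285.
Year 4: $113,724 × 5/36 = $15,795. Book value $55,490.
Year 5: $113,724 × 4/36 = $12,636. Book value $42,854.
Year 6: $113,724 × 3/36 = $9,477. Book value $33,377.
Year 7: $113,724 × 2/36 = $6,318. Book value $27,059.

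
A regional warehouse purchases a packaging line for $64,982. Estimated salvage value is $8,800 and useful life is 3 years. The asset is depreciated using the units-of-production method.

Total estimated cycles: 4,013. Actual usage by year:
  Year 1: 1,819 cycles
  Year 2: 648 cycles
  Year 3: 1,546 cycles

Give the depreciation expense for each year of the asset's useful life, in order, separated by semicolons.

Depreciable base = $64,982 − $8,800 = $56,182.
Rate = $56,182 / 4,013 cycles = $14 per cycle.
Year 1: 1,819 × $14 = $25,466. Book value $39,516.
Year 2: 648 × $14 = $9,072. Book value $30,444.
Year 3: 1,546 × $14 = $21,644. Book value $8,800.

$25,466; $9,072; $21,644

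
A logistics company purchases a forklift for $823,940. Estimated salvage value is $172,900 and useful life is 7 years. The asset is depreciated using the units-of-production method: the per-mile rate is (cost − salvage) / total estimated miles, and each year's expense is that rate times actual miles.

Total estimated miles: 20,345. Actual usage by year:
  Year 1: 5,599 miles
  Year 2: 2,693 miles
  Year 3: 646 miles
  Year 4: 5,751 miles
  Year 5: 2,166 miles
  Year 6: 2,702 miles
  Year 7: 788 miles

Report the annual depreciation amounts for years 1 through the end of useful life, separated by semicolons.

Depreciable base = $823,940 − $172,900 = $651,040.
Rate = $651,040 / 20,345 miles = $32 per mile.
Year 1: 5,599 × $32 = $179,168. Book value $644,772.
Year 2: 2,693 × $32 = $86,176. Book value $558,596.
Year 3: 646 × $32 = $20,672. Book value $537,924.
Year 4: 5,751 × $32 = $184,032. Book value $353,892.
Year 5: 2,166 × $32 = $69,312. Book value $284,580.
Year 6: 2,702 × $32 = $86,464. Book value $198,116.
Year 7: 788 × $32 = $25,216. Book value $172,900.

$179,168; $86,176; $20,672; $184,032; $69,312; $86,464; $25,216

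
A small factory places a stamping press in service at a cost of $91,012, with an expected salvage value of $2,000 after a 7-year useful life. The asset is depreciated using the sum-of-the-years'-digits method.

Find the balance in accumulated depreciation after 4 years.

$69,938

Depreciable base = $91,012 − $2,000 = $89,012.
Sum of the years' digits = 7+6+5+4+3+2+1 = 28.
Year 1: $89,012 × 7/28 = $22,253. Book value $68,759.
Year 2: $89,012 × 6/28 = $19,074. Book value $49,685.
Year 3: $89,012 × 5/28 = $15,895. Book value $33,790.
Year 4: $89,012 × 4/28 = $12,716. Book value $21,074.
Accumulated through year 4 = $91,012 − $21,074 = $69,938.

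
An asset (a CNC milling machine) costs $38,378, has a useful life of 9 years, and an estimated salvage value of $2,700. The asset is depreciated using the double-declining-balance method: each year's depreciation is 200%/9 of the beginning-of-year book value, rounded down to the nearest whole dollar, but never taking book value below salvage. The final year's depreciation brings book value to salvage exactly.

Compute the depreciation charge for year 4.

$4,012

Depreciable base = $38,378 − $2,700 = $35,678.
Year 1: ⌊$38,378 × 200%/9⌋ = $8,528. Book value $29,850.
Year 2: ⌊$29,850 × 200%/9⌋ = $6,633. Book value $23,217.
Year 3: ⌊$23,217 × 200%/9⌋ = $5,159. Book value $18,058.
Year 4: ⌊$18,058 × 200%/9⌋ = $4,012. Book value $14,046.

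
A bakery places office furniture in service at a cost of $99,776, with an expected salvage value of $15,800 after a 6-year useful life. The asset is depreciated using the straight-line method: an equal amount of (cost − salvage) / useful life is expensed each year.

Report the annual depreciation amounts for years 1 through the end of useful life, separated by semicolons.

Depreciable base = $99,776 − $15,800 = $83,976.
Annual expense = $83,976 / 6 = $13,996.
End of year 1: book value $85,780.
End of year 2: book value $71,784.
End of year 3: book value $57,788.
End of year 4: book value $43,792.
End of year 5: book value $29,796.
End of year 6: book value $15,800.

$13,996; $13,996; $13,996; $13,996; $13,996; $13,996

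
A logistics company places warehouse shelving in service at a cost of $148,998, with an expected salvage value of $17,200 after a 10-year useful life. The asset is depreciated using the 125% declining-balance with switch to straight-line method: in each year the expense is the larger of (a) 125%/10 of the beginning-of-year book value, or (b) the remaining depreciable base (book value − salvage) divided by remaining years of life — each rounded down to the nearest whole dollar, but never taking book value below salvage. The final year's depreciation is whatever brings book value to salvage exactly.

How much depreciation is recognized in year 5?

Depreciable base = $148,998 − $17,200 = $131,798.
Year 1: DB = ⌊$148,998 × 125%/10⌋ = $18,624; SL = ⌊$131,798/10⌋ = $13,179 → take DB $18,624. Book value $130,374.
Year 2: DB = ⌊$130,374 × 125%/10⌋ = $16,296; SL = ⌊$113,174/9⌋ = $12,574 → take DB $16,296. Book value $114,078.
Year 3: DB = ⌊$114,078 × 125%/10⌋ = $14,259; SL = ⌊$96,878/8⌋ = $12,109 → take DB $14,259. Book value $99,819.
Year 4: DB = ⌊$99,819 × 125%/10⌋ = $12,477; SL = ⌊$82,619/7⌋ = $11,802 → take DB $12,477. Book value $87,342.
Year 5: DB = ⌊$87,342 × 125%/10⌋ = $10,917; SL = ⌊$70,142/6⌋ = $11,690 → take SL $11,690. Book value $75,652.

$11,690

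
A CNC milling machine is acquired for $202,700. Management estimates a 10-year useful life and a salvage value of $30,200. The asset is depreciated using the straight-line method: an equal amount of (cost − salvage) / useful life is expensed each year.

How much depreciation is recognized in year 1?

$17,250

Depreciable base = $202,700 − $30,200 = $172,500.
Annual expense = $172,500 / 10 = $17,250.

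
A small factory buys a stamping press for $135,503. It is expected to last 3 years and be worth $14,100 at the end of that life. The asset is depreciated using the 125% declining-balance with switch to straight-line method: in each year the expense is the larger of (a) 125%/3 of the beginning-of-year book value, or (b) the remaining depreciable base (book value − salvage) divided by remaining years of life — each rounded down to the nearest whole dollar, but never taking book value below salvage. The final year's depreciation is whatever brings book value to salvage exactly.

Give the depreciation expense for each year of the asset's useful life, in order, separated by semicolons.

Depreciable base = $135,503 − $14,100 = $121,403.
Year 1: DB = ⌊$135,503 × 125%/3⌋ = $56,459; SL = ⌊$121,403/3⌋ = $40,467 → take DB $56,459. Book value $79,044.
Year 2: DB = ⌊$79,044 × 125%/3⌋ = $32,935; SL = ⌊$64,944/2⌋ = $32,472 → take DB $32,935. Book value $46,109.
Year 3 (final): $46,109 − $14,100 = $32,009. Book value $14,100.

$56,459; $32,935; $32,009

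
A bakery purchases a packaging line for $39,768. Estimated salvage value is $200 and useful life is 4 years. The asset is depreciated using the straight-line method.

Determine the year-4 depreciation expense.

$9,892

Depreciable base = $39,768 − $200 = $39,568.
Annual expense = $39,568 / 4 = $9,892.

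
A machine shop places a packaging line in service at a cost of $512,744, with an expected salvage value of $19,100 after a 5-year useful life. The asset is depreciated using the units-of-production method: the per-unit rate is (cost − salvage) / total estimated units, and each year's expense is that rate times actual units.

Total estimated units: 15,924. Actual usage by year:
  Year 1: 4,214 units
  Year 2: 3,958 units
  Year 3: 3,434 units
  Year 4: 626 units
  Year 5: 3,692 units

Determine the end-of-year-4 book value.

$133,552

Depreciable base = $512,744 − $19,100 = $493,644.
Rate = $493,644 / 15,924 units = $31 per unit.
Year 1: 4,214 × $31 = $130,634. Book value $382,110.
Year 2: 3,958 × $31 = $122,698. Book value $259,412.
Year 3: 3,434 × $31 = $106,454. Book value $152,958.
Year 4: 626 × $31 = $19,406. Book value $133,552.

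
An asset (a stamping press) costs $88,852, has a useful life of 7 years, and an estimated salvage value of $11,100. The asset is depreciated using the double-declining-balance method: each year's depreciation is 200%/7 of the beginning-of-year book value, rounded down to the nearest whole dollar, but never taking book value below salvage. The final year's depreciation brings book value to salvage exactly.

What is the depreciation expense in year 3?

$12,952

Depreciable base = $88,852 − $11,100 = $77,752.
Year 1: ⌊$88,852 × 200%/7⌋ = $25,386. Book value $63,466.
Year 2: ⌊$63,466 × 200%/7⌋ = $18,133. Book value $45,333.
Year 3: ⌊$45,333 × 200%/7⌋ = $12,952. Book value $32,381.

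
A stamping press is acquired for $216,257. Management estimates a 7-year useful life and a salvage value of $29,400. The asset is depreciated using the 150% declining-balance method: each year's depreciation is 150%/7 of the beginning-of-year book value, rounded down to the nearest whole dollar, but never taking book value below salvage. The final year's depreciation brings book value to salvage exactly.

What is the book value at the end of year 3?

Depreciable base = $216,257 − $29,400 = $186,857.
Year 1: ⌊$216,257 × 150%/7⌋ = $46,340. Book value $169,917.
Year 2: ⌊$169,917 × 150%/7⌋ = $36,410. Book value $133,507.
Year 3: ⌊$133,507 × 150%/7⌋ = $28,608. Book value $104,899.

$104,899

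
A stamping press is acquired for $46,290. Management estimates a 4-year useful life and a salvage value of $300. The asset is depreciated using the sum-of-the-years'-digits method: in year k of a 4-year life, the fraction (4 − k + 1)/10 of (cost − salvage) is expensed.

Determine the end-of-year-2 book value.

Depreciable base = $46,290 − $300 = $45,990.
Sum of the years' digits = 4+3+2+1 = 10.
Year 1: $45,990 × 4/10 = $18,396. Book value $27,894.
Year 2: $45,990 × 3/10 = $13,797. Book value $14,097.

$14,097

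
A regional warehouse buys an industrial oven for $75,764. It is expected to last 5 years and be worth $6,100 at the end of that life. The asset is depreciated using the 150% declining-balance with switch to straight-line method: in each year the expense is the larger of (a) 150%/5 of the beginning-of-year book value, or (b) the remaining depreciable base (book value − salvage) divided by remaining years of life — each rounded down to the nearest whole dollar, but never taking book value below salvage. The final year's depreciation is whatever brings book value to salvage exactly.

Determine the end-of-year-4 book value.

$16,044

Depreciable base = $75,764 − $6,100 = $69,664.
Year 1: DB = ⌊$75,764 × 150%/5⌋ = $22,729; SL = ⌊$69,664/5⌋ = $13,932 → take DB $22,729. Book value $53,035.
Year 2: DB = ⌊$53,035 × 150%/5⌋ = $15,910; SL = ⌊$46,935/4⌋ = $11,733 → take DB $15,910. Book value $37,125.
Year 3: DB = ⌊$37,125 × 150%/5⌋ = $11,137; SL = ⌊$31,025/3⌋ = $10,341 → take DB $11,137. Book value $25,988.
Year 4: DB = ⌊$25,988 × 150%/5⌋ = $7,796; SL = ⌊$19,888/2⌋ = $9,944 → take SL $9,944. Book value $16,044.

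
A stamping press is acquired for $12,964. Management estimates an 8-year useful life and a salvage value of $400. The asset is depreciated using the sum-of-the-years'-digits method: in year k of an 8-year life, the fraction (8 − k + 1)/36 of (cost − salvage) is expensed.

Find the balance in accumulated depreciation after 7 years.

$12,215

Depreciable base = $12,964 − $400 = $12,564.
Sum of the years' digits = 8+7+6+5+4+3+2+1 = 36.
Year 1: $12,564 × 8/36 = $2,792. Book value $10,172.
Year 2: $12,564 × 7/36 = $2,443. Book value $7,729.
Year 3: $12,564 × 6/36 = $2,094. Book value $5,635.
Year 4: $12,564 × 5/36 = $1,745. Book value $3,890.
Year 5: $12,564 × 4/36 = $1,396. Book value $2,494.
Year 6: $12,564 × 3/36 = $1,047. Book value $1,447.
Year 7: $12,564 × 2/36 = $698. Book value $749.
Accumulated through year 7 = $12,964 − $749 = $12,215.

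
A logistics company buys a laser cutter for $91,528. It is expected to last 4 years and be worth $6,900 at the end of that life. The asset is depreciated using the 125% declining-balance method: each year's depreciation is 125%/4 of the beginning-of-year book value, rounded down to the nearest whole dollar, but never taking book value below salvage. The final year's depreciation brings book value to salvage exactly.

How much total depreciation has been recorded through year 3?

Depreciable base = $91,528 − $6,900 = $84,628.
Year 1: ⌊$91,528 × 125%/4⌋ = $28,602. Book value $62,926.
Year 2: ⌊$62,926 × 125%/4⌋ = $19,664. Book value $43,262.
Year 3: ⌊$43,262 × 125%/4⌋ = $13,519. Book value $29,743.
Accumulated through year 3 = $91,528 − $29,743 = $61,785.

$61,785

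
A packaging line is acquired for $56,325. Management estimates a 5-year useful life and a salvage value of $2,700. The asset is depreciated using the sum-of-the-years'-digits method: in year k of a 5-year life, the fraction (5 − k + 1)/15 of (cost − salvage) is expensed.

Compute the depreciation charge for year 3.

Depreciable base = $56,325 − $2,700 = $53,625.
Sum of the years' digits = 5+4+3+2+1 = 15.
Year 1: $53,625 × 5/15 = $17,875. Book value $38,450.
Year 2: $53,625 × 4/15 = $14,300. Book value $24,150.
Year 3: $53,625 × 3/15 = $10,725. Book value $13,425.

$10,725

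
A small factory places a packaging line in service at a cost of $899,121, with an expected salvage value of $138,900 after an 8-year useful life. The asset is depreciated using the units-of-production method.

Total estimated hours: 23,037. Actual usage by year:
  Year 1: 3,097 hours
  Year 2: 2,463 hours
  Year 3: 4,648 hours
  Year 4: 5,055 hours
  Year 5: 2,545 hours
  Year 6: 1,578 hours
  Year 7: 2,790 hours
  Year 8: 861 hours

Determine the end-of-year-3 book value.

$562,257

Depreciable base = $899,121 − $138,900 = $760,221.
Rate = $760,221 / 23,037 hours = $33 per hour.
Year 1: 3,097 × $33 = $102,201. Book value $796,920.
Year 2: 2,463 × $33 = $81,279. Book value $715,641.
Year 3: 4,648 × $33 = $153,384. Book value $562,257.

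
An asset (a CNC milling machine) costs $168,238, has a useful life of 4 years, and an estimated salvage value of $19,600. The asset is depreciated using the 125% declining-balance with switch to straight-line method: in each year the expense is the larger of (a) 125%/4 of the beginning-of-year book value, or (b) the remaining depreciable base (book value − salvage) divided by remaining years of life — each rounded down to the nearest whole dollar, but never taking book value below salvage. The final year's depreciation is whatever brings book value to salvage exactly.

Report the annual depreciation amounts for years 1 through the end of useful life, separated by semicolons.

Depreciable base = $168,238 − $19,600 = $148,638.
Year 1: DB = ⌊$168,238 × 125%/4⌋ = $52,574; SL = ⌊$148,638/4⌋ = $37,159 → take DB $52,574. Book value $115,664.
Year 2: DB = ⌊$115,664 × 125%/4⌋ = $36,145; SL = ⌊$96,064/3⌋ = $32,021 → take DB $36,145. Book value $79,519.
Year 3: DB = ⌊$79,519 × 125%/4⌋ = $24,849; SL = ⌊$59,919/2⌋ = $29,959 → take SL $29,959. Book value $49,560.
Year 4 (final): $49,560 − $19,600 = $29,960. Book value $19,600.

$52,574; $36,145; $29,959; $29,960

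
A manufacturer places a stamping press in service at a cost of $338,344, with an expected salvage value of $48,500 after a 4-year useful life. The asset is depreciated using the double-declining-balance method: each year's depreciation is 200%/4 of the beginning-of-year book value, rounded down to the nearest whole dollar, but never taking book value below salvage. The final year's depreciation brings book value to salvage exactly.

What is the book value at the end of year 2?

$84,586

Depreciable base = $338,344 − $48,500 = $289,844.
Year 1: ⌊$338,344 × 200%/4⌋ = $169,172. Book value $169,172.
Year 2: ⌊$169,172 × 200%/4⌋ = $84,586. Book value $84,586.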